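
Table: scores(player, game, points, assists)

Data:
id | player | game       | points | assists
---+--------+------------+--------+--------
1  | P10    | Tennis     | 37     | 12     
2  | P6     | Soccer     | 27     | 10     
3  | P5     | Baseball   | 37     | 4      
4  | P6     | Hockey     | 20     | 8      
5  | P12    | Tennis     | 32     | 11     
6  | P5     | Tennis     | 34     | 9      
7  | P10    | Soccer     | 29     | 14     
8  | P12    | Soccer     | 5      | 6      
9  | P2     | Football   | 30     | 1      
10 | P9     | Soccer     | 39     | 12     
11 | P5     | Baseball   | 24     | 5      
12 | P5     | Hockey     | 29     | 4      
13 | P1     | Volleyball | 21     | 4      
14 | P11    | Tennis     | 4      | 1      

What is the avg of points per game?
SELECT game, AVG(points) as result
FROM scores
GROUP BY game

Result:
  Baseball: 30.50
  Football: 30.00
  Hockey: 24.50
  Soccer: 25.00
  Tennis: 26.75
  Volleyball: 21.00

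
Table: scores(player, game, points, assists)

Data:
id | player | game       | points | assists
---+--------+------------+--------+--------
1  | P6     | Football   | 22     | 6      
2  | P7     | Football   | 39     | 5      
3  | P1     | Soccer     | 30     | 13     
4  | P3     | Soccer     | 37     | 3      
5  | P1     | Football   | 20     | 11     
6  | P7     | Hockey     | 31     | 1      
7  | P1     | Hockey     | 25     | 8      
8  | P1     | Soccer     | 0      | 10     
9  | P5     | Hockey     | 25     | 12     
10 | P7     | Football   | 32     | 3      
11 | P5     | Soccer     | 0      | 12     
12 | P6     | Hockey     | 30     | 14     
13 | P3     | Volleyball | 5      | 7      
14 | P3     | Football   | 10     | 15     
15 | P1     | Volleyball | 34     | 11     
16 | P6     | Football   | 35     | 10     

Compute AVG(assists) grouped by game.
SELECT game, AVG(assists) as result
FROM scores
GROUP BY game

Result:
  Football: 8.33
  Hockey: 8.75
  Soccer: 9.50
  Volleyball: 9.00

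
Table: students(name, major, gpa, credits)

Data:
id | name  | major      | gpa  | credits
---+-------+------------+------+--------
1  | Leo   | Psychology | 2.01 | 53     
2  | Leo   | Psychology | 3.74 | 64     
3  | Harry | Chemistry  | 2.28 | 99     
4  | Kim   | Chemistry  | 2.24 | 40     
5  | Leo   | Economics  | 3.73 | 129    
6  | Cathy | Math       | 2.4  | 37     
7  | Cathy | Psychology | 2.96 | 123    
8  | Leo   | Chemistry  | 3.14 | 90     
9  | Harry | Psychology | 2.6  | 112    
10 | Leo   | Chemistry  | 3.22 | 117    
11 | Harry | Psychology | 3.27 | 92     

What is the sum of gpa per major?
SELECT major, SUM(gpa) as result
FROM students
GROUP BY major

Result:
  Chemistry: 10.88
  Economics: 3.73
  Math: 2.40
  Psychology: 14.58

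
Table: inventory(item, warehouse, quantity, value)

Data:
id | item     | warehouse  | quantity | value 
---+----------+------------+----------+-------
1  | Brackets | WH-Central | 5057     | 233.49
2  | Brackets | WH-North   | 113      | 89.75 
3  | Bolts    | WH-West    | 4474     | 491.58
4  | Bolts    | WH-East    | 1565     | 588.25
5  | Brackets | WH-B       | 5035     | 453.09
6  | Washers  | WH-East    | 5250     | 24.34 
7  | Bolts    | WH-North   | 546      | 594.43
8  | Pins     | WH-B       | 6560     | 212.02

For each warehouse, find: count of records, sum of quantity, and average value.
SELECT warehouse,
       COUNT(*) as cnt,
       SUM(quantity) as total_quantity,
       AVG(value) as avg_value
FROM inventory
GROUP BY warehouse

Result:
  WH-B: 2 records, 11595 total quantity, 332.56 avg value
  WH-Central: 1 records, 5057 total quantity, 233.49 avg value
  WH-East: 2 records, 6815 total quantity, 306.30 avg value
  WH-North: 2 records, 659 total quantity, 342.09 avg value
  WH-West: 1 records, 4474 total quantity, 491.58 avg value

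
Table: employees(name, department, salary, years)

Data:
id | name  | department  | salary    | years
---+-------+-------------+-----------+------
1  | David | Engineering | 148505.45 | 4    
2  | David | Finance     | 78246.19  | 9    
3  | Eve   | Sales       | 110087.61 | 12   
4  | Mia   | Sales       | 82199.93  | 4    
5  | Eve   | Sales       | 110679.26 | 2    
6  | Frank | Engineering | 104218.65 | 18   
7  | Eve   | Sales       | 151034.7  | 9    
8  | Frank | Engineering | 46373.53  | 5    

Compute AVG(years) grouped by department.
SELECT department, AVG(years) as result
FROM employees
GROUP BY department

Result:
  Engineering: 9.00
  Finance: 9.00
  Sales: 6.75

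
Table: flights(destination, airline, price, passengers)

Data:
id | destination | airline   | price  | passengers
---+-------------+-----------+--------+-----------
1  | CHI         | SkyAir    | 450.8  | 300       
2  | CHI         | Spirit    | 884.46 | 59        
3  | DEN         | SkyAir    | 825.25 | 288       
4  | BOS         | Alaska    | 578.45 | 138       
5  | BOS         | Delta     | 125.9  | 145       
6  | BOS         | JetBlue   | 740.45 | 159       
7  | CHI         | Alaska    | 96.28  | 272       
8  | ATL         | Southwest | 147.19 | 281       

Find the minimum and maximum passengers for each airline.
SELECT airline, MIN(passengers), MAX(passengers)
FROM flights
GROUP BY airline

Result:
  Alaska: min=138, max=272
  Delta: min=145, max=145
  JetBlue: min=159, max=159
  SkyAir: min=288, max=300
  Southwest: min=281, max=281
  Spirit: min=59, max=59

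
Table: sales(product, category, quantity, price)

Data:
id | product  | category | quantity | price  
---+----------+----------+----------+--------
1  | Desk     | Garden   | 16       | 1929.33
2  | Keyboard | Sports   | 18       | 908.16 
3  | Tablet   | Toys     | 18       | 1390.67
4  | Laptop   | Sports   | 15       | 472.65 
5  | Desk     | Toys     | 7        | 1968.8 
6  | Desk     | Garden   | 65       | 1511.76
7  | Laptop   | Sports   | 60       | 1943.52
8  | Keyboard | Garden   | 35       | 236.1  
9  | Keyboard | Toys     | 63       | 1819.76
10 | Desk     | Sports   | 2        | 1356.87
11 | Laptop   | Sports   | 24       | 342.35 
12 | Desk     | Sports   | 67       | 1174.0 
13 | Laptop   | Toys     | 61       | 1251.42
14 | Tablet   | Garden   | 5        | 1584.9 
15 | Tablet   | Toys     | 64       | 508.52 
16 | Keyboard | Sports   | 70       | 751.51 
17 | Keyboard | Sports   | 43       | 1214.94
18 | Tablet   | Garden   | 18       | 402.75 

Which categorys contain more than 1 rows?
SELECT category, COUNT(*) as cnt
FROM sales
GROUP BY category
HAVING COUNT(*) > 1

Result:
  Garden: 5
  Sports: 8
  Toys: 5

Note: HAVING filters groups after aggregation, WHERE filters rows before.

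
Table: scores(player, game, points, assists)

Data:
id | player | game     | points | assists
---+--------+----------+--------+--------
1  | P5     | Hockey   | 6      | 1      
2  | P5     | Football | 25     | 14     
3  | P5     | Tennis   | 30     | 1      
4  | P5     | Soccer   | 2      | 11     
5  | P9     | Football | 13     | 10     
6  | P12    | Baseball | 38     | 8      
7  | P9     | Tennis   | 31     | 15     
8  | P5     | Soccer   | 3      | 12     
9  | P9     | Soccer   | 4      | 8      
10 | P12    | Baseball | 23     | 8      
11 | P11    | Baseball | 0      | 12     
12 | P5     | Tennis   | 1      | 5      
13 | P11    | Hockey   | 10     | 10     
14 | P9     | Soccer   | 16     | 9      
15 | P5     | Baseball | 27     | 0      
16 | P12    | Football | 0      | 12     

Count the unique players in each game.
SELECT game, COUNT(DISTINCT player)
FROM scores
GROUP BY game

Result:
  Baseball: 3 distinct
  Football: 3 distinct
  Hockey: 2 distinct
  Soccer: 2 distinct
  Tennis: 2 distinct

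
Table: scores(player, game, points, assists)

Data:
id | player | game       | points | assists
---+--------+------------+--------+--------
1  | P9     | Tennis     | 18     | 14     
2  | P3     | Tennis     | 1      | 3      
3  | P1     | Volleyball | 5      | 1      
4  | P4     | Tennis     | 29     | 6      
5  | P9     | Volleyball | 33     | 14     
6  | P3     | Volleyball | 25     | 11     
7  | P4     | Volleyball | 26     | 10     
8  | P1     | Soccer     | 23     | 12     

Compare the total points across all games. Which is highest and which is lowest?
SELECT game, SUM(points)
FROM scores
GROUP BY game
ORDER BY SUM(points)

All groups:
  Soccer: 23
  Tennis: 48
  Volleyball: 89

Highest: Volleyball (89)
Lowest: Soccer (23)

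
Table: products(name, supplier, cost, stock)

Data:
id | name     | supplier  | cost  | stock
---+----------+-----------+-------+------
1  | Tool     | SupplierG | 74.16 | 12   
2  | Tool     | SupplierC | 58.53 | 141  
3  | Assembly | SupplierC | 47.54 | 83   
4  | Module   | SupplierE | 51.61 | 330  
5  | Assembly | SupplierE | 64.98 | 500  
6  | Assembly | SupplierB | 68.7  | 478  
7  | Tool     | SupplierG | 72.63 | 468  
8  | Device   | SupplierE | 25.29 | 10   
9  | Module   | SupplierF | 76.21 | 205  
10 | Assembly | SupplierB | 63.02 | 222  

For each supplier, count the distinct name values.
SELECT supplier, COUNT(DISTINCT name)
FROM products
GROUP BY supplier

Result:
  SupplierB: 1 distinct
  SupplierC: 2 distinct
  SupplierE: 3 distinct
  SupplierF: 1 distinct
  SupplierG: 1 distinct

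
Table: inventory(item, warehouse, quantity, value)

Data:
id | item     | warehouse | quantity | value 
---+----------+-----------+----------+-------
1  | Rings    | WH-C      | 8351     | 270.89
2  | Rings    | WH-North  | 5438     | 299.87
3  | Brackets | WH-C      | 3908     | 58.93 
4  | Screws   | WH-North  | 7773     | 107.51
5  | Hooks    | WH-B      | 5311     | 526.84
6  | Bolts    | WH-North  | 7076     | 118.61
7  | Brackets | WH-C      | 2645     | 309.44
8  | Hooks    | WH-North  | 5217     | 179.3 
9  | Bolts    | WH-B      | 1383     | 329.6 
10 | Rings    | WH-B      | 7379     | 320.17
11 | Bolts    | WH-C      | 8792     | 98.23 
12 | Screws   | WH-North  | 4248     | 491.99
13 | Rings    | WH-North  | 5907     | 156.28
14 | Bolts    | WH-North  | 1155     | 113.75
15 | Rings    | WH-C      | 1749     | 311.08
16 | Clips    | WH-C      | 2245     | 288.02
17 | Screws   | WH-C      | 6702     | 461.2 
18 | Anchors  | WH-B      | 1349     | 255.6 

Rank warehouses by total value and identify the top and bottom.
SELECT warehouse, SUM(value)
FROM inventory
GROUP BY warehouse
ORDER BY SUM(value)

All groups:
  WH-B: 1432.21
  WH-North: 1467.31
  WH-C: 1797.79

Highest: WH-C (1797.79)
Lowest: WH-B (1432.21)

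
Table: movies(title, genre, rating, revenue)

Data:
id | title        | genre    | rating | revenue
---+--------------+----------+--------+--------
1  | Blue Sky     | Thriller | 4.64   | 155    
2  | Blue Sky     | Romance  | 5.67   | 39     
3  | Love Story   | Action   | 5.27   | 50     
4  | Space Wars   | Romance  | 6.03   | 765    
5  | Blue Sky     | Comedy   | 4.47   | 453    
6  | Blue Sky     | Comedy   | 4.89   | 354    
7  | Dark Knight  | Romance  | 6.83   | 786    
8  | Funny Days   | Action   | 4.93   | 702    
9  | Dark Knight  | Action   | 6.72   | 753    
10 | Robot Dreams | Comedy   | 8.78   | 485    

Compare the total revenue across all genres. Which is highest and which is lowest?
SELECT genre, SUM(revenue)
FROM movies
GROUP BY genre
ORDER BY SUM(revenue)

All groups:
  Thriller: 155
  Comedy: 1292
  Action: 1505
  Romance: 1590

Highest: Romance (1590)
Lowest: Thriller (155)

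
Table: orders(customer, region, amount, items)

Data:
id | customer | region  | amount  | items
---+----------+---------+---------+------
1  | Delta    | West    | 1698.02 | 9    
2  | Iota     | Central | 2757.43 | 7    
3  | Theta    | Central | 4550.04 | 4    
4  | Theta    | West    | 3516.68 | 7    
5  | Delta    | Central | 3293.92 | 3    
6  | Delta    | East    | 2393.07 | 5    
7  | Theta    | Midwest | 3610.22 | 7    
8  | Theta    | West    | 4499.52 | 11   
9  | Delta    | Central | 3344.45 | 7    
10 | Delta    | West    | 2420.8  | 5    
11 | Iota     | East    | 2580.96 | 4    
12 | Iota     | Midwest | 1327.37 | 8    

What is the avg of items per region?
SELECT region, AVG(items) as result
FROM orders
GROUP BY region

Result:
  Central: 5.25
  East: 4.50
  Midwest: 7.50
  West: 8.00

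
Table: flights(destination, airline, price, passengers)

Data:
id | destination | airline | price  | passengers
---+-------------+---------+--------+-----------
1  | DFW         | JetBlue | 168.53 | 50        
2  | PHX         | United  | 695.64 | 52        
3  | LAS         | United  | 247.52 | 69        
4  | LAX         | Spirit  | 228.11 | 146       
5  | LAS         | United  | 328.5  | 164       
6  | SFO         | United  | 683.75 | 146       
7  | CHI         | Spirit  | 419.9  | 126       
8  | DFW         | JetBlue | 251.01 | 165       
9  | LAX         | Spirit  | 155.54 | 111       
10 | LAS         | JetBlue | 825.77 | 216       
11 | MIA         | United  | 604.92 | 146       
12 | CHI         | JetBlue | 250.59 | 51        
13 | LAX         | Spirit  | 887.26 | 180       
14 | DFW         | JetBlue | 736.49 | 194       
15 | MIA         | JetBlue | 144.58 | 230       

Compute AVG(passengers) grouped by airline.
SELECT airline, AVG(passengers) as result
FROM flights
GROUP BY airline

Result:
  JetBlue: 151.00
  Spirit: 140.75
  United: 115.40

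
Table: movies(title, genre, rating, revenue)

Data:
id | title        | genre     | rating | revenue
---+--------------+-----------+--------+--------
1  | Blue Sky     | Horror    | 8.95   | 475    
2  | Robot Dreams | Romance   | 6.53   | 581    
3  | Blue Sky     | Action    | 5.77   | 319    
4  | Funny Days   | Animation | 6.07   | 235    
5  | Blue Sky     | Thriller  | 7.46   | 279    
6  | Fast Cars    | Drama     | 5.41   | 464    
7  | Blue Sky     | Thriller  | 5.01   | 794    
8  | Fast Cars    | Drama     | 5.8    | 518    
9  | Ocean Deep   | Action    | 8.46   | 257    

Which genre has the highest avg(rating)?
SELECT genre, AVG(rating) as val
FROM movies
GROUP BY genre
ORDER BY val DESC
LIMIT 1

Result: Horror with avg(rating) = 8.95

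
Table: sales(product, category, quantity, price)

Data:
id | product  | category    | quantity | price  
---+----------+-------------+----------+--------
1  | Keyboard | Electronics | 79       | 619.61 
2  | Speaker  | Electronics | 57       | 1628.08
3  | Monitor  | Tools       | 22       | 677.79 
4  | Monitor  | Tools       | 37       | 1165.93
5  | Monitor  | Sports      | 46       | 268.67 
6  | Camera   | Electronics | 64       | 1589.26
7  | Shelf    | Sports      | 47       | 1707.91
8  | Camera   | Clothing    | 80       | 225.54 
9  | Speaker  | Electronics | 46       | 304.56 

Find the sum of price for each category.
SELECT category, SUM(price) as result
FROM sales
GROUP BY category

Result:
  Clothing: 225.54
  Electronics: 4141.51
  Sports: 1976.58
  Tools: 1843.72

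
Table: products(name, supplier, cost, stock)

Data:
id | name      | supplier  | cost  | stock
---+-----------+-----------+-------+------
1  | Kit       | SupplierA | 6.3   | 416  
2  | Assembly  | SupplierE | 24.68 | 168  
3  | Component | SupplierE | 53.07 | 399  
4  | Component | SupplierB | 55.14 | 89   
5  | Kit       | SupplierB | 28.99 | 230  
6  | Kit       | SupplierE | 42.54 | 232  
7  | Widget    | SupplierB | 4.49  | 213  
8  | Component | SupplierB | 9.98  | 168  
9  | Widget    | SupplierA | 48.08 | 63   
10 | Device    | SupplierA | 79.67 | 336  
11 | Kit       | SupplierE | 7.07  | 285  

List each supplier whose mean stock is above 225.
SELECT supplier, AVG(stock)
FROM products
GROUP BY supplier
HAVING AVG(stock) > 225

Result:
  SupplierA: avg=271.67
  SupplierE: avg=271.00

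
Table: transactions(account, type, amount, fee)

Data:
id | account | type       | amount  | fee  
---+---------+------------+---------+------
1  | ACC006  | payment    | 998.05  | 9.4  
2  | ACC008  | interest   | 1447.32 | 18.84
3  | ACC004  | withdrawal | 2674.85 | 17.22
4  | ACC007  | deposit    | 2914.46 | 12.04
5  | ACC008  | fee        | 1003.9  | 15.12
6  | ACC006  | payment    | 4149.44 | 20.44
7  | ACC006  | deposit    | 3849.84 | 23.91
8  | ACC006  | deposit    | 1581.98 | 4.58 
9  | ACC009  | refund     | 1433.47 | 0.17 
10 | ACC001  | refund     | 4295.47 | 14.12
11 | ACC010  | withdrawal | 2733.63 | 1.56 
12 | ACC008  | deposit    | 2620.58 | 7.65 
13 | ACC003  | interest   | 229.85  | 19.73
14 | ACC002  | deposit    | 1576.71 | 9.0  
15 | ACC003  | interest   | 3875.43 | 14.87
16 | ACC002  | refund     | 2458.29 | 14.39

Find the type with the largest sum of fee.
SELECT type, SUM(fee) as val
FROM transactions
GROUP BY type
ORDER BY val DESC
LIMIT 1

Result: deposit with sum(fee) = 57.18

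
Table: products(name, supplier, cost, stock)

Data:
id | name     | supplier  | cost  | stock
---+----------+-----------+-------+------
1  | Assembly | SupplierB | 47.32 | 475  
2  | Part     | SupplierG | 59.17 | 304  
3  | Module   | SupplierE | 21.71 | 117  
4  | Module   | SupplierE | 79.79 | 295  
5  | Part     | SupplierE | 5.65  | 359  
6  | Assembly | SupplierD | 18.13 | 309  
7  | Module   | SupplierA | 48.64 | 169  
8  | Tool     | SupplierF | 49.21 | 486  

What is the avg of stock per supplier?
SELECT supplier, AVG(stock) as result
FROM products
GROUP BY supplier

Result:
  SupplierA: 169.00
  SupplierB: 475.00
  SupplierD: 309.00
  SupplierE: 257.00
  SupplierF: 486.00
  SupplierG: 304.00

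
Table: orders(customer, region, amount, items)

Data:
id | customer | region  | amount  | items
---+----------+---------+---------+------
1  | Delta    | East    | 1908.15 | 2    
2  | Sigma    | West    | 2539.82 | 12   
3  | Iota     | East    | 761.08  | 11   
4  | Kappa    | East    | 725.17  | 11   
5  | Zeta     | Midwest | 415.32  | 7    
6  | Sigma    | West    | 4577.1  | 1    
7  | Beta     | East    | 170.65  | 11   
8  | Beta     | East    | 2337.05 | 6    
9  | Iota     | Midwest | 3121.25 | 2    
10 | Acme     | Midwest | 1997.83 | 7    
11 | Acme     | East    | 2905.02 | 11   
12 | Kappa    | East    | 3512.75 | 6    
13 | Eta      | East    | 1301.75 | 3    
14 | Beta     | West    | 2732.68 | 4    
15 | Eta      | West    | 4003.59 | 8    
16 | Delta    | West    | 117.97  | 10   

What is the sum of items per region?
SELECT region, SUM(items) as result
FROM orders
GROUP BY region

Result:
  East: 61
  Midwest: 16
  West: 35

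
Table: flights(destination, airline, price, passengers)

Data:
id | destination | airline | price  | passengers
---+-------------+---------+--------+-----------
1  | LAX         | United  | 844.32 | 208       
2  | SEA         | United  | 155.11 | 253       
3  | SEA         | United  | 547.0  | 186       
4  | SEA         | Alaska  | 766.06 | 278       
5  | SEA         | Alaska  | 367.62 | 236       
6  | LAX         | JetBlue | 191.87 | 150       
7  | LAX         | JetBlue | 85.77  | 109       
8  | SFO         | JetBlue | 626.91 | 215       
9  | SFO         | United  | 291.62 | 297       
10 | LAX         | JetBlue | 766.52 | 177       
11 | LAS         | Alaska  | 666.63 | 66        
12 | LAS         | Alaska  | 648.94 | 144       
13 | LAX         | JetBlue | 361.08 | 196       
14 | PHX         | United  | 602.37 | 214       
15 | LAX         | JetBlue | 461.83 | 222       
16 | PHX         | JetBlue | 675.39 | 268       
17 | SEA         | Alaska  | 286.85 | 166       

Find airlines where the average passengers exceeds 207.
SELECT airline, AVG(passengers)
FROM flights
GROUP BY airline
HAVING AVG(passengers) > 207

Result:
  United: avg=231.60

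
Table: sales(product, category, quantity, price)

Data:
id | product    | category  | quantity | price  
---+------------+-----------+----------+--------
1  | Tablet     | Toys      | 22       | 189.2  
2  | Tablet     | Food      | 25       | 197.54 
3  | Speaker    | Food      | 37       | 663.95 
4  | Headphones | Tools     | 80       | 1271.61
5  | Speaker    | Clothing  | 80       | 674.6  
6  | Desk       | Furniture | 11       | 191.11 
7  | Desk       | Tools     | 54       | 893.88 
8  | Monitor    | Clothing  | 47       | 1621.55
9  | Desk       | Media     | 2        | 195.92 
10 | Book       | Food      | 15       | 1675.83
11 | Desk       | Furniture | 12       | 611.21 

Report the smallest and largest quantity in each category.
SELECT category, MIN(quantity), MAX(quantity)
FROM sales
GROUP BY category

Result:
  Clothing: min=47, max=80
  Food: min=15, max=37
  Furniture: min=11, max=12
  Media: min=2, max=2
  Tools: min=54, max=80
  Toys: min=22, max=22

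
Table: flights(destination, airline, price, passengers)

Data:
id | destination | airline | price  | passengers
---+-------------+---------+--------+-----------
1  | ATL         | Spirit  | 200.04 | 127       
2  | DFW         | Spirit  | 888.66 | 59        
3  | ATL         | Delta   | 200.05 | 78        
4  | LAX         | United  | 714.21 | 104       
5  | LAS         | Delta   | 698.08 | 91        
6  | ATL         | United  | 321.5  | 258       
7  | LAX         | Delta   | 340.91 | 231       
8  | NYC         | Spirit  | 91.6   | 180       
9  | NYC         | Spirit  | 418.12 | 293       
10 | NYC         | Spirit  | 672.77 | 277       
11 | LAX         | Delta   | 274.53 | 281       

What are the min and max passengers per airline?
SELECT airline, MIN(passengers), MAX(passengers)
FROM flights
GROUP BY airline

Result:
  Delta: min=78, max=281
  Spirit: min=59, max=293
  United: min=104, max=258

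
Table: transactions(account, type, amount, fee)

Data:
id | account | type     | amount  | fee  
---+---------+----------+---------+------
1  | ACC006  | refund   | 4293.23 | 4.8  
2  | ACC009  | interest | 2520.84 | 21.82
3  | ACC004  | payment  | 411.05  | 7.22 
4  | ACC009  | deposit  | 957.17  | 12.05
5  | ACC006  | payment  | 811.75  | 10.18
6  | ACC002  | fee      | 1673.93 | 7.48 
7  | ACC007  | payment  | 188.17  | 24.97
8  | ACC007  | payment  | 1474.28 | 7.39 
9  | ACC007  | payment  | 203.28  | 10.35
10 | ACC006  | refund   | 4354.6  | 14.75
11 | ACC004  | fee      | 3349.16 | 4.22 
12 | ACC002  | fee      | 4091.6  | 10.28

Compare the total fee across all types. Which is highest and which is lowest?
SELECT type, SUM(fee)
FROM transactions
GROUP BY type
ORDER BY SUM(fee)

All groups:
  deposit: 12.05
  refund: 19.55
  interest: 21.82
  fee: 21.98
  payment: 60.11

Highest: payment (60.11)
Lowest: deposit (12.05)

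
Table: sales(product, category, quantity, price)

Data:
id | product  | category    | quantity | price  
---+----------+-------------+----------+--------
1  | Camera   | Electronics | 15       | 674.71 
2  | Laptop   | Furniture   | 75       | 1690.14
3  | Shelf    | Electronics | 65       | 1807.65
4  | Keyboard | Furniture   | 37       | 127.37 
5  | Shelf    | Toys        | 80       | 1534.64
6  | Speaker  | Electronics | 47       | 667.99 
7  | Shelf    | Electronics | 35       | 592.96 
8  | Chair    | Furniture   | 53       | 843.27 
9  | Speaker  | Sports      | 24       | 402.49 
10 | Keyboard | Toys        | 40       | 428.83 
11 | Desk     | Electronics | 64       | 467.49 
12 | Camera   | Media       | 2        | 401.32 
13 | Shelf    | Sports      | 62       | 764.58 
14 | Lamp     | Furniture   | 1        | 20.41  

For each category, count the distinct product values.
SELECT category, COUNT(DISTINCT product)
FROM sales
GROUP BY category

Result:
  Electronics: 4 distinct
  Furniture: 4 distinct
  Media: 1 distinct
  Sports: 2 distinct
  Toys: 2 distinct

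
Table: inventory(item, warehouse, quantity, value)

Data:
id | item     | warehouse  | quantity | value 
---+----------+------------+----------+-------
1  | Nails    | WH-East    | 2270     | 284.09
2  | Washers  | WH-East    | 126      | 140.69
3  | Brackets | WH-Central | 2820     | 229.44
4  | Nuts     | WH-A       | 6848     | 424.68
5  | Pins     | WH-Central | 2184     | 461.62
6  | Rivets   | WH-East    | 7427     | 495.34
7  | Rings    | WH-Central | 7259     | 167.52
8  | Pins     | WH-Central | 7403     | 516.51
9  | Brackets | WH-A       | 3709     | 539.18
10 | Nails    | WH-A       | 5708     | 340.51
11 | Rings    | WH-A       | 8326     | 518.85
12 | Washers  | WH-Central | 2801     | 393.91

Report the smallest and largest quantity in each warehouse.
SELECT warehouse, MIN(quantity), MAX(quantity)
FROM inventory
GROUP BY warehouse

Result:
  WH-A: min=3709, max=8326
  WH-Central: min=2184, max=7403
  WH-East: min=126, max=7427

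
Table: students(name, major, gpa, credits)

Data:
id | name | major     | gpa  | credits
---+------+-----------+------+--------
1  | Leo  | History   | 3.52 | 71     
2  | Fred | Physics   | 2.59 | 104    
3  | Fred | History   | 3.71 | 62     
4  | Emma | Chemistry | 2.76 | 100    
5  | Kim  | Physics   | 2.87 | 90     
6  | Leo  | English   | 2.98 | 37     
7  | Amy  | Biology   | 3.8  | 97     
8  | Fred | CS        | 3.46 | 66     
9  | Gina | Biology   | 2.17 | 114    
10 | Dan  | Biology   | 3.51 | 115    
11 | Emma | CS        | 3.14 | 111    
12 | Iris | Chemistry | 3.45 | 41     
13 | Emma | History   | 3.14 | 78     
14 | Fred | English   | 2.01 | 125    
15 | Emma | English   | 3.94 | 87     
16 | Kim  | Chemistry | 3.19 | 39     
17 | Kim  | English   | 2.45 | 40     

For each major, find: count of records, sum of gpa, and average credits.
SELECT major,
       COUNT(*) as cnt,
       SUM(gpa) as total_gpa,
       AVG(credits) as avg_credits
FROM students
GROUP BY major

Result:
  Biology: 3 records, 9.48 total gpa, 108.67 avg credits
  CS: 2 records, 6.60 total gpa, 88.50 avg credits
  Chemistry: 3 records, 9.40 total gpa, 60.00 avg credits
  English: 4 records, 11.38 total gpa, 72.25 avg credits
  History: 3 records, 10.37 total gpa, 70.33 avg credits
  Physics: 2 records, 5.46 total gpa, 97.00 avg credits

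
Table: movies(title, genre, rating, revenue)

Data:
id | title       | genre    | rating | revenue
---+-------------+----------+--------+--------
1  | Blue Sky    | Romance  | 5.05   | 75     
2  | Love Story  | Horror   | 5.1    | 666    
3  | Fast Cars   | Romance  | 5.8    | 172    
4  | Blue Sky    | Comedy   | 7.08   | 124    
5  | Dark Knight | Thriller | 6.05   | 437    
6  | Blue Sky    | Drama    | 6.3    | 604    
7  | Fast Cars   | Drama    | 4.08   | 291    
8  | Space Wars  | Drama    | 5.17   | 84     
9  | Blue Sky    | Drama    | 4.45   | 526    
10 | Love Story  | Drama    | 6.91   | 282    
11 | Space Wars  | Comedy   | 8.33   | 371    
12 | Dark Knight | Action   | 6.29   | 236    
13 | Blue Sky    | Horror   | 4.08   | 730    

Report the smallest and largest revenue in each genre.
SELECT genre, MIN(revenue), MAX(revenue)
FROM movies
GROUP BY genre

Result:
  Action: min=236, max=236
  Comedy: min=124, max=371
  Drama: min=84, max=604
  Horror: min=666, max=730
  Romance: min=75, max=172
  Thriller: min=437, max=437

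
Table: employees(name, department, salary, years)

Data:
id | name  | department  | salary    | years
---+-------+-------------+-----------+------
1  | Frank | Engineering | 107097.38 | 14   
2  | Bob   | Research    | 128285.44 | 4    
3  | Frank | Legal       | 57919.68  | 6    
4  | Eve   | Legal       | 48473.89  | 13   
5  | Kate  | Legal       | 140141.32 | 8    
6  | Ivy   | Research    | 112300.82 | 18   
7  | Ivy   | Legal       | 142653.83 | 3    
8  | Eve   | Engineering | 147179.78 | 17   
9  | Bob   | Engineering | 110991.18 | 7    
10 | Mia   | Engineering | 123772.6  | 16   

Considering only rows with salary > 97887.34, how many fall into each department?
SELECT department, COUNT(*)
FROM employees
WHERE salary > 97887.34
GROUP BY department

Note: WHERE filters rows before grouping.

Result:
  Engineering: 4
  Legal: 2
  Research: 2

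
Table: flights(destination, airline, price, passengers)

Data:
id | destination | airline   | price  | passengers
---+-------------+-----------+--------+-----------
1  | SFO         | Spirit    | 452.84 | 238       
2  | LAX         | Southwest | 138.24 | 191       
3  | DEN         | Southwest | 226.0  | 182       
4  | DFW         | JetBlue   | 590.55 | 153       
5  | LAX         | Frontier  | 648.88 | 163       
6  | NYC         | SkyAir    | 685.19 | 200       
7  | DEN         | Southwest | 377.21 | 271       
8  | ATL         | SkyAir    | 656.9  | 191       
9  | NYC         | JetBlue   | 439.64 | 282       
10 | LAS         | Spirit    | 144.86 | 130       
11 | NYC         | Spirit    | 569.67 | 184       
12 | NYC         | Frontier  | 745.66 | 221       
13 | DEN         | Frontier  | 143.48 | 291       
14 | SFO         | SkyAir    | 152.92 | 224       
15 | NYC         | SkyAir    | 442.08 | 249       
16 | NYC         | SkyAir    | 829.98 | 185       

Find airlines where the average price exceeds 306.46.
SELECT airline, AVG(price)
FROM flights
GROUP BY airline
HAVING AVG(price) > 306.46

Result:
  Frontier: avg=512.67
  JetBlue: avg=515.10
  SkyAir: avg=553.41
  Spirit: avg=389.12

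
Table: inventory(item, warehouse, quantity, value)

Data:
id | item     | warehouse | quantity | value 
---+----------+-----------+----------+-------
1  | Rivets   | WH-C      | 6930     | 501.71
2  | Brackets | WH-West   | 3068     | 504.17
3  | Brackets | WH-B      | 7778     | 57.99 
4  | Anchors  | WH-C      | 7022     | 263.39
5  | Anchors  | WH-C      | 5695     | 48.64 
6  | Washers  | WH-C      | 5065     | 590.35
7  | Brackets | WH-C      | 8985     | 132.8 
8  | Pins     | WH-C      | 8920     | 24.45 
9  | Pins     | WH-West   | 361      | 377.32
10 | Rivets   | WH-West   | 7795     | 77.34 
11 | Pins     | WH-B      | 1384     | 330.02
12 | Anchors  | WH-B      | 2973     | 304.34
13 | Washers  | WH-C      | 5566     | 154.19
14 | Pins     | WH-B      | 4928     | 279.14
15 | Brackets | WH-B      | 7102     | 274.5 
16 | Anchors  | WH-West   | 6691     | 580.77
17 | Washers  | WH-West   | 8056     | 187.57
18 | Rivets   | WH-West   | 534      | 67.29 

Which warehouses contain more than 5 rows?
SELECT warehouse, COUNT(*) as cnt
FROM inventory
GROUP BY warehouse
HAVING COUNT(*) > 5

Result:
  WH-C: 7
  WH-West: 6

Note: HAVING filters groups after aggregation, WHERE filters rows before.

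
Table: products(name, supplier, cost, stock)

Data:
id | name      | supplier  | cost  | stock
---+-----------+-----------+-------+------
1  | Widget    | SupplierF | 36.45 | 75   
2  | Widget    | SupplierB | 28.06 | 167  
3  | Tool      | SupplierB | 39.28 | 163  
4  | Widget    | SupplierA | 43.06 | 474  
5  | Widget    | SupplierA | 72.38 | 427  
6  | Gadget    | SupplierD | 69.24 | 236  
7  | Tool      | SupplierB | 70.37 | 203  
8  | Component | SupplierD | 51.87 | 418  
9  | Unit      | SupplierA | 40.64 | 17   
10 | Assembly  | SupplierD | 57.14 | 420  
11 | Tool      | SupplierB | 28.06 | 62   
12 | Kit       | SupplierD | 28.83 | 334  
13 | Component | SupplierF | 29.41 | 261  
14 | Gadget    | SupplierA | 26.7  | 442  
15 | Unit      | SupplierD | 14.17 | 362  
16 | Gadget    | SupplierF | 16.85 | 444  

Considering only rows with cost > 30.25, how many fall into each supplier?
SELECT supplier, COUNT(*)
FROM products
WHERE cost > 30.25
GROUP BY supplier

Note: WHERE filters rows before grouping.

Result:
  SupplierA: 3
  SupplierB: 2
  SupplierD: 3
  SupplierF: 1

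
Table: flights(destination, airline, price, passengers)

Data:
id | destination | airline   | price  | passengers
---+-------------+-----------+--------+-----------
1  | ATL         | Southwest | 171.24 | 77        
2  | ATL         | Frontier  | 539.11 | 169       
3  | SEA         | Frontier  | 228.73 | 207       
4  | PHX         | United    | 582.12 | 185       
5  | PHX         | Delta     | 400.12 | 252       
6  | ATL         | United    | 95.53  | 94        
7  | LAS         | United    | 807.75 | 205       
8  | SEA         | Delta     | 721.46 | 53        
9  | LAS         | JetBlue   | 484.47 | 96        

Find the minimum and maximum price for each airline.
SELECT airline, MIN(price), MAX(price)
FROM flights
GROUP BY airline

Result:
  Delta: min=400.12, max=721.46
  Frontier: min=228.73, max=539.11
  JetBlue: min=484.47, max=484.47
  Southwest: min=171.24, max=171.24
  United: min=95.53, max=807.75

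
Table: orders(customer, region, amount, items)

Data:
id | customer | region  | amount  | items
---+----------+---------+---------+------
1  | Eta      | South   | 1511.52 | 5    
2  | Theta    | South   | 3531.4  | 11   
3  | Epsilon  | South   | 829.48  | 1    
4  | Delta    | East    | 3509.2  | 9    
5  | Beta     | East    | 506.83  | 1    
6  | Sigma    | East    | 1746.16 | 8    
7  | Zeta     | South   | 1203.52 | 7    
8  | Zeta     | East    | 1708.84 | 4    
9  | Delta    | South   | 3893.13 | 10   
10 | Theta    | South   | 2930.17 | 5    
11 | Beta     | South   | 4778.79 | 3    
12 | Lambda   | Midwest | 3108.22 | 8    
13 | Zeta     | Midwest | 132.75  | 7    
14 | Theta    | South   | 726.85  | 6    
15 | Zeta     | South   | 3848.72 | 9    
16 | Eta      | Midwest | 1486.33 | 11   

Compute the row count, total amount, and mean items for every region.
SELECT region,
       COUNT(*) as cnt,
       SUM(amount) as total_amount,
       AVG(items) as avg_items
FROM orders
GROUP BY region

Result:
  East: 4 records, 7471.03 total amount, 5.50 avg items
  Midwest: 3 records, 4727.30 total amount, 8.67 avg items
  South: 9 records, 23253.58 total amount, 6.33 avg items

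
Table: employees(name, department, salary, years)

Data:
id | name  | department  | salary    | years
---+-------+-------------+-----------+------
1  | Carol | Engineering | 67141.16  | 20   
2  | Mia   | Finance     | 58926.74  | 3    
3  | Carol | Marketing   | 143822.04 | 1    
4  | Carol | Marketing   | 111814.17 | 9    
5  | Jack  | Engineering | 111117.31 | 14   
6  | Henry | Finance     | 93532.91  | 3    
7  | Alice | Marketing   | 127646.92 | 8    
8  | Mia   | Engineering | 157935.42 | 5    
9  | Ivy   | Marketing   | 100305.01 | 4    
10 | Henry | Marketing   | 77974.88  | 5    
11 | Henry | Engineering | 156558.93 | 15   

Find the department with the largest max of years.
SELECT department, MAX(years) as val
FROM employees
GROUP BY department
ORDER BY val DESC
LIMIT 1

Result: Engineering with max(years) = 20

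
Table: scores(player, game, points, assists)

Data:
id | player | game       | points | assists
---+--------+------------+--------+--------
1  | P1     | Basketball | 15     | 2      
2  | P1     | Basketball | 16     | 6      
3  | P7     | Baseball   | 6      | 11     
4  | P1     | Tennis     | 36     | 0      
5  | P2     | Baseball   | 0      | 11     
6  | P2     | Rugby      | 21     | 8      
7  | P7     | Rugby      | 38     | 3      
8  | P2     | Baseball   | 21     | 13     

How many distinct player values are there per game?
SELECT game, COUNT(DISTINCT player)
FROM scores
GROUP BY game

Result:
  Baseball: 2 distinct
  Basketball: 1 distinct
  Rugby: 2 distinct
  Tennis: 1 distinct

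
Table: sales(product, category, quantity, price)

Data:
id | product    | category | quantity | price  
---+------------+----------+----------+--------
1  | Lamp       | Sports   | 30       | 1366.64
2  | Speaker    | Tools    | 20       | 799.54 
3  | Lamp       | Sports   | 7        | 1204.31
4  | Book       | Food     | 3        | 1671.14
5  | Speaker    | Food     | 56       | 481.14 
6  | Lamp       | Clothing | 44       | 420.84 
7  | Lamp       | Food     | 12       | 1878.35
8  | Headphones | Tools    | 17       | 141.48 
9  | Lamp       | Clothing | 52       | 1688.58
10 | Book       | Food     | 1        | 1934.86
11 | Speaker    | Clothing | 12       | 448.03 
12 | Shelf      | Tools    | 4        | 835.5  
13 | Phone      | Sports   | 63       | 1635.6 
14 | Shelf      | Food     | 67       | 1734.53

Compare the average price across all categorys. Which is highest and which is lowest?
SELECT category, AVG(price)
FROM sales
GROUP BY category
ORDER BY AVG(price)

All groups:
  Tools: 592.17
  Clothing: 852.48
  Sports: 1402.18
  Food: 1540.00

Highest: Food (1540.00)
Lowest: Tools (592.17)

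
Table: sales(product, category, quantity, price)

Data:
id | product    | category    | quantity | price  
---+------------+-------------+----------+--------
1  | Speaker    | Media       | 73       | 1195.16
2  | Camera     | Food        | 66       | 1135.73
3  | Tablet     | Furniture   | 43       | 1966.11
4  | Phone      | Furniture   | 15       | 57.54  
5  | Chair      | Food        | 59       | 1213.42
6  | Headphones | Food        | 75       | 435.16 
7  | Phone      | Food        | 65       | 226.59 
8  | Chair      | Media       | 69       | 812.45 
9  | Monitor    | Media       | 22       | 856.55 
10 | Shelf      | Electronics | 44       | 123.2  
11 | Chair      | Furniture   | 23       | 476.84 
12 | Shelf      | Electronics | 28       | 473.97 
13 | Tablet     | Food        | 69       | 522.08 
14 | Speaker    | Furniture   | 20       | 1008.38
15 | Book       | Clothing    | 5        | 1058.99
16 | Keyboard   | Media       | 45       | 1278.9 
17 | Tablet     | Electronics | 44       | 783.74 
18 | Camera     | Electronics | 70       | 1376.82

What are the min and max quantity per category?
SELECT category, MIN(quantity), MAX(quantity)
FROM sales
GROUP BY category

Result:
  Clothing: min=5, max=5
  Electronics: min=28, max=70
  Food: min=59, max=75
  Furniture: min=15, max=43
  Media: min=22, max=73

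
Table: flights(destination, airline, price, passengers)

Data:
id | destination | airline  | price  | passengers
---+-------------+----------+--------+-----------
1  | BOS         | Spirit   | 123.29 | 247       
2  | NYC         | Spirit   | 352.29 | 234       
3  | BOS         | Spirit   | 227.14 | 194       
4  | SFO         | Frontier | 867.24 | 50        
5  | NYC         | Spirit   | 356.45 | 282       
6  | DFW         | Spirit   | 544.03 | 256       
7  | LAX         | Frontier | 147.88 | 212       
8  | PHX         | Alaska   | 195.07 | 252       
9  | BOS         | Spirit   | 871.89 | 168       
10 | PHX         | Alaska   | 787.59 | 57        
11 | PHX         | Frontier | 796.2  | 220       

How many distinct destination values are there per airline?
SELECT airline, COUNT(DISTINCT destination)
FROM flights
GROUP BY airline

Result:
  Alaska: 1 distinct
  Frontier: 3 distinct
  Spirit: 3 distinct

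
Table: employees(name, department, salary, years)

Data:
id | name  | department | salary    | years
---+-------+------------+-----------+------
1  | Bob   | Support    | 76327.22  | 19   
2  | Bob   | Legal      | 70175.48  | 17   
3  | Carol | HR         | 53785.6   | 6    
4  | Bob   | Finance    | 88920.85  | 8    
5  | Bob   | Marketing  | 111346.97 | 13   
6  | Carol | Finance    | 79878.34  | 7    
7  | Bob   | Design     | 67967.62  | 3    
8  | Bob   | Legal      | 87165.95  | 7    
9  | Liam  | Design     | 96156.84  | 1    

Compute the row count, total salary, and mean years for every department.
SELECT department,
       COUNT(*) as cnt,
       SUM(salary) as total_salary,
       AVG(years) as avg_years
FROM employees
GROUP BY department

Result:
  Design: 2 records, 164124.46 total salary, 2.00 avg years
  Finance: 2 records, 168799.19 total salary, 7.50 avg years
  HR: 1 records, 53785.60 total salary, 6.00 avg years
  Legal: 2 records, 157341.43 total salary, 12.00 avg years
  Marketing: 1 records, 111346.97 total salary, 13.00 avg years
  Support: 1 records, 76327.22 total salary, 19.00 avg years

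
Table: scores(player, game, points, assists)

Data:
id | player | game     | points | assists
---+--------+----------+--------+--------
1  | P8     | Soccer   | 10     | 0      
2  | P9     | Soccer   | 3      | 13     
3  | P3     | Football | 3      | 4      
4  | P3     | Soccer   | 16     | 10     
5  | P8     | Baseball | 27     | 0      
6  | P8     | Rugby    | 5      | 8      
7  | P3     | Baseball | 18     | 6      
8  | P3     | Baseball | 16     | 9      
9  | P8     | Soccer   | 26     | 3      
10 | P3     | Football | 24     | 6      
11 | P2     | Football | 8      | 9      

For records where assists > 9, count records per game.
SELECT game, COUNT(*)
FROM scores
WHERE assists > 9
GROUP BY game

Note: WHERE filters rows before grouping.

Result:
  Soccer: 2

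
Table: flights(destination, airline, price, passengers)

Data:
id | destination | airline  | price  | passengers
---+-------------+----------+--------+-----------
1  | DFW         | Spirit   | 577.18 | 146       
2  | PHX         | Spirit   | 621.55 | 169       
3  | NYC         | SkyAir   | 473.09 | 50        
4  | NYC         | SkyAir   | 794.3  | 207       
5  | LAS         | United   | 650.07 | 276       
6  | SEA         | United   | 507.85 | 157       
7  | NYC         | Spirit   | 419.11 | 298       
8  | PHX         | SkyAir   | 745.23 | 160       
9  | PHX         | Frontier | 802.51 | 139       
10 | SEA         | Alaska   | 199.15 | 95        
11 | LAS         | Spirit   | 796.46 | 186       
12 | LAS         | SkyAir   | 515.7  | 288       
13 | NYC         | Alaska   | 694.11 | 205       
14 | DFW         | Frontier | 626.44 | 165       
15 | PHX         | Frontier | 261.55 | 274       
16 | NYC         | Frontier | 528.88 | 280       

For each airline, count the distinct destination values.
SELECT airline, COUNT(DISTINCT destination)
FROM flights
GROUP BY airline

Result:
  Alaska: 2 distinct
  Frontier: 3 distinct
  SkyAir: 3 distinct
  Spirit: 4 distinct
  United: 2 distinct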